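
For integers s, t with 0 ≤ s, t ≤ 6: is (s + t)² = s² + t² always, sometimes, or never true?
Sometimes true

It holds at (s, t) = (0, 2) (both sides equal 4), but fails at (s, t) = (2, 6) (LHS = 64, RHS = 40).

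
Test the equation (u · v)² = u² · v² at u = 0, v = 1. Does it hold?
Holds

Substituting u = 0, v = 1:

LHS = (0 · 1)² = 0
RHS = 0² · 1² = 0

LHS = RHS, so the equation holds at this point.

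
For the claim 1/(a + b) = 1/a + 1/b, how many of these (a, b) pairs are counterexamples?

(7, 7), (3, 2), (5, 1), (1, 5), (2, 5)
5

Testing each pair:
(7, 7): LHS = 1/14, RHS = 2/7 → counterexample
(3, 2): LHS = 1/5, RHS = 5/6 → counterexample
(5, 1): LHS = 1/6, RHS = 6/5 → counterexample
(1, 5): LHS = 1/6, RHS = 6/5 → counterexample
(2, 5): LHS = 1/7, RHS = 7/10 → counterexample

That makes 5 counterexamples.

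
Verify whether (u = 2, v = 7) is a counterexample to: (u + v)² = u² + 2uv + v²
No

Substituting u = 2, v = 7:
LHS = (2 + 7)² = 81
RHS = 2² + 2·2·7 + 7² = 81

The sides agree, so this pair does not disprove the claim.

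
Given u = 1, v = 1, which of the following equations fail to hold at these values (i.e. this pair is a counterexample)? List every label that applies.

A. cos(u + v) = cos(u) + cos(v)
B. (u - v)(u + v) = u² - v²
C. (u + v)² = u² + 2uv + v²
A

Evaluating each claim at the given values:
A. LHS = cos(2) ≈ -0.4161, RHS = 2·cos(1) ≈ 1.081 → fails here (LHS ≠ RHS)
B. LHS = 0, RHS = 0 → holds here (LHS = RHS)
C. LHS = 4, RHS = 4 → holds here (LHS = RHS)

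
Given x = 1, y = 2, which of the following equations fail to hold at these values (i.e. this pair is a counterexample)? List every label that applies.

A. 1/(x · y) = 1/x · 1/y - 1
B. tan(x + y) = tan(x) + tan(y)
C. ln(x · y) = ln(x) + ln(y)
A, B

Evaluating each claim at the given values:
A. LHS = 1/2, RHS = -1/2 → fails here (LHS ≠ RHS)
B. LHS = tan(3) ≈ -0.1425, RHS = tan(2) + tan(1) ≈ -0.6276 → fails here (LHS ≠ RHS)
C. LHS = ln(2) ≈ 0.6931, RHS = ln(2) ≈ 0.6931 → holds here (LHS = RHS)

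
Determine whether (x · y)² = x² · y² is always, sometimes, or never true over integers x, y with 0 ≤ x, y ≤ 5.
The identity holds for every pair in the range. For instance at (x, y) = (2, 3): both sides equal 36.

Answer: Always true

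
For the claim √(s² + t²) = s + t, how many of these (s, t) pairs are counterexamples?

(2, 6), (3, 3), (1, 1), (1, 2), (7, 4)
Testing each pair:
(2, 6): LHS = 2·√(10) ≈ 6.325, RHS = 8 → counterexample
(3, 3): LHS = 3·√(2) ≈ 4.243, RHS = 6 → counterexample
(1, 1): LHS = √(2) ≈ 1.414, RHS = 2 → counterexample
(1, 2): LHS = √(5) ≈ 2.236, RHS = 3 → counterexample
(7, 4): LHS = √(65) ≈ 8.062, RHS = 11 → counterexample

That makes 5 counterexamples.

Answer: 5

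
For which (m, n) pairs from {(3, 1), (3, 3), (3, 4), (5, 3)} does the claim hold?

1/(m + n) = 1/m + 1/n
None

Testing each pair:
(3, 1): LHS = 1/4, RHS = 4/3 → fails
(3, 3): LHS = 1/6, RHS = 2/3 → fails
(3, 4): LHS = 1/7, RHS = 7/12 → fails
(5, 3): LHS = 1/8, RHS = 8/15 → fails

No pair satisfies the claim.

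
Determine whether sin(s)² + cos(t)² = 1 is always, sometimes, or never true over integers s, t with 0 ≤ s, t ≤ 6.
It holds at (s, t) = (3, 3) (both sides equal 1), but fails at (s, t) = (4, 3) (LHS = sin(4)² + cos(3)² ≈ 1.553, RHS = 1).

Answer: Sometimes true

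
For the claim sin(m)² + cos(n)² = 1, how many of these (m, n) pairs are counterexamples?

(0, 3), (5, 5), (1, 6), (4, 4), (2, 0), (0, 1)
4

Testing each pair:
(0, 3): LHS = cos(3)² ≈ 0.9801, RHS = 1 → counterexample
(5, 5): LHS = cos(5)² + sin(5)² = 1, RHS = 1 → satisfies claim
(1, 6): LHS = sin(1)² + cos(6)² ≈ 1.63, RHS = 1 → counterexample
(4, 4): LHS = cos(4)² + sin(4)² = 1, RHS = 1 → satisfies claim
(2, 0): LHS = sin(2)² + 1 ≈ 1.827, RHS = 1 → counterexample
(0, 1): LHS = cos(1)² ≈ 0.2919, RHS = 1 → counterexample

That makes 4 counterexamples.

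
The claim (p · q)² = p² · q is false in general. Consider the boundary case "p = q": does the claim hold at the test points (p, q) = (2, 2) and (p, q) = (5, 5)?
No, fails at both test points

At (2, 2): LHS = 16 ≠ RHS = 8
At (5, 5): LHS = 625 ≠ RHS = 125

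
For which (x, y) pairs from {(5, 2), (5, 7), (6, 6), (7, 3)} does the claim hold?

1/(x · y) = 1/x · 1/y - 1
None

Testing each pair:
(5, 2): LHS = 1/10, RHS = -9/10 → fails
(5, 7): LHS = 1/35, RHS = -34/35 → fails
(6, 6): LHS = 1/36, RHS = -35/36 → fails
(7, 3): LHS = 1/21, RHS = -20/21 → fails

No pair satisfies the claim.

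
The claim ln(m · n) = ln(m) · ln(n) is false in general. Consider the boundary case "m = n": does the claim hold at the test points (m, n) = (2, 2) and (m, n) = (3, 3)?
No, fails at both test points

At (2, 2): LHS = ln(4) ≈ 1.386 ≠ RHS = ln(2)² ≈ 0.4805
At (3, 3): LHS = ln(9) ≈ 2.197 ≠ RHS = ln(3)² ≈ 1.207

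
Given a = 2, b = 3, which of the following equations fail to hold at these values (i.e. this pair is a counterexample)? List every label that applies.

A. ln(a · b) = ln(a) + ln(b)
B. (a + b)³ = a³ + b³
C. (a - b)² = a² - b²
B, C

Evaluating each claim at the given values:
A. LHS = ln(6) ≈ 1.792, RHS = ln(2) + ln(3) ≈ 1.792 → holds here (LHS = RHS)
B. LHS = 125, RHS = 35 → fails here (LHS ≠ RHS)
C. LHS = 1, RHS = -5 → fails here (LHS ≠ RHS)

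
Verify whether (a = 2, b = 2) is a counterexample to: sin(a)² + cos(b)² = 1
Substituting a = 2, b = 2:
LHS = sin(2)² + cos(2)² = 1
RHS = 1

The sides agree, so this pair does not disprove the claim.

Answer: No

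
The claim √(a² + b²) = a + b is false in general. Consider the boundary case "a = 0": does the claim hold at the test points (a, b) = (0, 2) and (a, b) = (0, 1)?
At (0, 2): LHS = 2, RHS = 2 → equal
At (0, 1): LHS = 1, RHS = 1 → equal

So the claim does hold at both of these boundary points, even though it is not an identity.

Answer: Yes, holds at both test points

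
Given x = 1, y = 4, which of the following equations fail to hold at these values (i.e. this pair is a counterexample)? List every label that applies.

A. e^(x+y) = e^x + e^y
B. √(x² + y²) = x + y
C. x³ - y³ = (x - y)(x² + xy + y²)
Evaluating each claim at the given values:
A. LHS = e^5 ≈ 148.4, RHS = e + e^4 ≈ 57.32 → fails here (LHS ≠ RHS)
B. LHS = √(17) ≈ 4.123, RHS = 5 → fails here (LHS ≠ RHS)
C. LHS = -63, RHS = -63 → holds here (LHS = RHS)

Answer: A, B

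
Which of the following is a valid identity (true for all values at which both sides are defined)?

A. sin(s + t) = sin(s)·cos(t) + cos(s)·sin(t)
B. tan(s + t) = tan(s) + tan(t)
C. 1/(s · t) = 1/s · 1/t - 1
A

A: holds — e.g. at (2, 4), both sides equal sin(6) ≈ -0.2794.
B: fails at (1, 2) — LHS = tan(3) ≈ -0.1425, RHS = tan(2) + tan(1) ≈ -0.6276.
C: fails at (5, 8) — LHS = 1/40, RHS = -39/40.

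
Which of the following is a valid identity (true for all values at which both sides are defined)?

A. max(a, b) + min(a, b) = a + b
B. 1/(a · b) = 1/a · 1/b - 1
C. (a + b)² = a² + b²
A

A: holds — e.g. at (2, 7), both sides equal 9.
B: fails at (2, 7) — LHS = 1/14, RHS = -13/14.
C: fails at (1, 2) — LHS = 9, RHS = 5.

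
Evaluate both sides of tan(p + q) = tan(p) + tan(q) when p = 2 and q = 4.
LHS = tan(2 + 4) = tan(6) ≈ -0.291
RHS = tan(2) + tan(4) ≈ -1.027

LHS ≠ RHS (they differ by about 0.7362), so the equation does not hold here.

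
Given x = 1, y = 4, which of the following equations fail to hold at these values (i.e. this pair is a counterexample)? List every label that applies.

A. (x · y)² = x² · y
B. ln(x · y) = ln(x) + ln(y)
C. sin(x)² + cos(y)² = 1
Evaluating each claim at the given values:
A. LHS = 16, RHS = 4 → fails here (LHS ≠ RHS)
B. LHS = ln(4) ≈ 1.386, RHS = ln(4) ≈ 1.386 → holds here (LHS = RHS)
C. LHS = cos(4)² + sin(1)² ≈ 1.135, RHS = 1 → fails here (LHS ≠ RHS)

Answer: A, C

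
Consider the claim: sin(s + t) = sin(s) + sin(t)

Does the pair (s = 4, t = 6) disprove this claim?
Substituting s = 4, t = 6:
LHS = sin(4 + 6) = sin(10) ≈ -0.544
RHS = sin(4) + sin(6) ≈ -1.036

Since LHS ≠ RHS, this pair disproves the claim.

Answer: Yes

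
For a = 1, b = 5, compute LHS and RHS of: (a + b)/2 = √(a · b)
LHS = (1 + 5)/2 = 3
RHS = √(1 · 5) = √(5) ≈ 2.236

LHS ≠ RHS (they differ by about 0.7639), so the equation does not hold here.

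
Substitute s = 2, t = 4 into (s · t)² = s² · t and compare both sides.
LHS = (2 · 4)² = 64
RHS = 2² · 4 = 16

LHS ≠ RHS, so the equation does not hold here.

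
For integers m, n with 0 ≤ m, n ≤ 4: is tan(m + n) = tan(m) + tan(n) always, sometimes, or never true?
Sometimes true

It holds at (m, n) = (3, 0) (both sides equal tan(3) ≈ -0.1425), but fails at (m, n) = (2, 3) (LHS = tan(5) ≈ -3.381, RHS = tan(2) + tan(3) ≈ -2.328).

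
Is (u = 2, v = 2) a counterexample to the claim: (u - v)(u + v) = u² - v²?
Substituting u = 2, v = 2:
LHS = (2 - 2)(2 + 2) = 0
RHS = 2² - 2² = 0

The sides agree, so this pair does not disprove the claim.

Answer: No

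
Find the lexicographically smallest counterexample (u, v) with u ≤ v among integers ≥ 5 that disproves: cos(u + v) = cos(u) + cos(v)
(u, v) = (5, 5)

Substituting (5, 5) into the claim:
LHS = cos(5 + 5) = cos(10) ≈ -0.8391
RHS = cos(5) + cos(5) = 2·cos(5) ≈ 0.5673

Since LHS ≠ RHS, this pair disproves the claim, and no lexicographically smaller pair (u ≤ v, integers ≥ 5) does.

For instance (7, 9) is also a counterexample (LHS = cos(16) ≈ -0.9577, RHS = cos(9) + cos(7) ≈ -0.1572), but it's lexicographically larger.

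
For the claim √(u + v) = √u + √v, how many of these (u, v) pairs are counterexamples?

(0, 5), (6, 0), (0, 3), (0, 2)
Testing each pair:
(0, 5): LHS = √(5) ≈ 2.236, RHS = √(5) ≈ 2.236 → satisfies claim
(6, 0): LHS = √(6) ≈ 2.449, RHS = √(6) ≈ 2.449 → satisfies claim
(0, 3): LHS = √(3) ≈ 1.732, RHS = √(3) ≈ 1.732 → satisfies claim
(0, 2): LHS = √(2) ≈ 1.414, RHS = √(2) ≈ 1.414 → satisfies claim

That makes 0 counterexamples.

Answer: 0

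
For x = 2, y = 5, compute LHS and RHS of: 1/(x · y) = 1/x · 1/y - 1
LHS = 1/(2 · 5) = 1/10
RHS = 1/2 · 1/5 - 1 = -9/10

LHS ≠ RHS, so the equation does not hold here.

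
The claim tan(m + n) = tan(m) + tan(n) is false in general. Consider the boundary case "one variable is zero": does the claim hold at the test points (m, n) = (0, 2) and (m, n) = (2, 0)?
Yes, holds at both test points

At (0, 2): LHS = tan(2) ≈ -2.185, RHS = tan(2) ≈ -2.185 → equal
At (2, 0): LHS = tan(2) ≈ -2.185, RHS = tan(2) ≈ -2.185 → equal

So the claim does hold at both of these boundary points, even though it is not an identity.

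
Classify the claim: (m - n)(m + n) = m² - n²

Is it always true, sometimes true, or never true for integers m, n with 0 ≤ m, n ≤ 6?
Always true

The identity holds for every pair in the range. For instance at (m, n) = (1, 5): both sides equal -24.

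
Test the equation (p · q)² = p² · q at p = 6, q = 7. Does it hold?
Fails

Substituting p = 6, q = 7:

LHS = (6 · 7)² = 1764
RHS = 6² · 7 = 252

LHS ≠ RHS, so the equation does not hold at this point.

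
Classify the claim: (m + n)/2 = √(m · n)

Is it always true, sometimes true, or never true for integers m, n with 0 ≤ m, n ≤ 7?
Sometimes true

It holds at (m, n) = (2, 2) (both sides equal 2), but fails at (m, n) = (5, 6) (LHS = 11/2, RHS = √(30) ≈ 5.477).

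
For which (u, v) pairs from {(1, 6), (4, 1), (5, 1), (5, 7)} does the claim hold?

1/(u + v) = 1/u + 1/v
None

Testing each pair:
(1, 6): LHS = 1/7, RHS = 7/6 → fails
(4, 1): LHS = 1/5, RHS = 5/4 → fails
(5, 1): LHS = 1/6, RHS = 6/5 → fails
(5, 7): LHS = 1/12, RHS = 12/35 → fails

No pair satisfies the claim.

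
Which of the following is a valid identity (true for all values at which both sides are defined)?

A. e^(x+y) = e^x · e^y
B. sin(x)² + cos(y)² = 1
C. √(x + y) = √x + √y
A: holds — e.g. at (1, 5), both sides equal e^6 ≈ 403.4.
B: fails at (5, 8) — LHS = cos(8)² + sin(5)² ≈ 0.9407, RHS = 1.
C: fails at (3, 4) — LHS = √(7) ≈ 2.646, RHS = √(3) + 2 ≈ 3.732.

Answer: A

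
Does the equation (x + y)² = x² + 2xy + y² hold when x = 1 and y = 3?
Substituting x = 1, y = 3:

LHS = (1 + 3)² = 16
RHS = 1² + 2·1·3 + 3² = 16

LHS = RHS, so the equation holds at this point.

Answer: Holds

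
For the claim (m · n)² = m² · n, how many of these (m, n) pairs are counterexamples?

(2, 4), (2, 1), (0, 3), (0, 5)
1

Testing each pair:
(2, 4): LHS = 64, RHS = 16 → counterexample
(2, 1): LHS = 4, RHS = 4 → satisfies claim
(0, 3): LHS = 0, RHS = 0 → satisfies claim
(0, 5): LHS = 0, RHS = 0 → satisfies claim

That makes 1 counterexample.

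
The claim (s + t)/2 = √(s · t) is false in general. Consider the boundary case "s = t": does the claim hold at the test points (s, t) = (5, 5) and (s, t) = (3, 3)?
Yes, holds at both test points

At (5, 5): LHS = 5, RHS = 5 → equal
At (3, 3): LHS = 3, RHS = 3 → equal

So the claim does hold at both of these boundary points, even though it is not an identity.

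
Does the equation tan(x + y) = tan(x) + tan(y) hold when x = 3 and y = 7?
Substituting x = 3, y = 7:

LHS = tan(3 + 7) = tan(10) ≈ 0.6484
RHS = tan(3) + tan(7) ≈ 0.7289

LHS ≠ RHS, so the equation does not hold at this point.

Answer: Fails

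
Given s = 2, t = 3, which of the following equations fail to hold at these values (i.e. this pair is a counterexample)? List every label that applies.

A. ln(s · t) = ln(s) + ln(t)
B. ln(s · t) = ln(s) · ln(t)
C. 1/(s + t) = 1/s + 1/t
B, C

Evaluating each claim at the given values:
A. LHS = ln(6) ≈ 1.792, RHS = ln(2) + ln(3) ≈ 1.792 → holds here (LHS = RHS)
B. LHS = ln(6) ≈ 1.792, RHS = ln(2)·ln(3) ≈ 0.7615 → fails here (LHS ≠ RHS)
C. LHS = 1/5, RHS = 5/6 → fails here (LHS ≠ RHS)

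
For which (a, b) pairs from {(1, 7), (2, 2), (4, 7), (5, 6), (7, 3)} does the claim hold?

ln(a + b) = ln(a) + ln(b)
Testing each pair:
(1, 7): LHS = ln(8) ≈ 2.079, RHS = ln(7) ≈ 1.946 → fails
(2, 2): LHS = ln(4) ≈ 1.386, RHS = 2·ln(2) ≈ 1.386 → holds
(4, 7): LHS = ln(11) ≈ 2.398, RHS = ln(4) + ln(7) ≈ 3.332 → fails
(5, 6): LHS = ln(11) ≈ 2.398, RHS = ln(5) + ln(6) ≈ 3.401 → fails
(7, 3): LHS = ln(10) ≈ 2.303, RHS = ln(3) + ln(7) ≈ 3.045 → fails

1 of 5 pairs satisfies the claim.

Answer: (2, 2)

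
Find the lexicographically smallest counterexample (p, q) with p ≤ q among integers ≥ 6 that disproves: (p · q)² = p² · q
(p, q) = (6, 6)

Substituting (6, 6) into the claim:
LHS = (6 · 6)² = 1296
RHS = 6² · 6 = 216

Since LHS ≠ RHS, this pair disproves the claim, and no lexicographically smaller pair (p ≤ q, integers ≥ 6) does.

For instance (11, 11) is also a counterexample (LHS = 14641, RHS = 1331), but it's lexicographically larger.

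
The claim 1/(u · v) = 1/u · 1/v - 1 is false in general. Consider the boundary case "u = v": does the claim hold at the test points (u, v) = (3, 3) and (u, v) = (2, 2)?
No, fails at both test points

At (3, 3): LHS = 1/9 ≠ RHS = -8/9
At (2, 2): LHS = 1/4 ≠ RHS = -3/4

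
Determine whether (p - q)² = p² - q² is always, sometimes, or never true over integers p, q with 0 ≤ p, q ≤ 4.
It holds at (p, q) = (2, 0) (both sides equal 4), but fails at (p, q) = (3, 4) (LHS = 1, RHS = -7).

Answer: Sometimes true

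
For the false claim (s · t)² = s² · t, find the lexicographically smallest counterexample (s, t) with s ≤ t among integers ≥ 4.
Substituting (4, 4) into the claim:
LHS = (4 · 4)² = 256
RHS = 4² · 4 = 64

Since LHS ≠ RHS, this pair disproves the claim, and no lexicographically smaller pair (s ≤ t, integers ≥ 4) does.

For instance (5, 11) is also a counterexample (LHS = 3025, RHS = 275), but it's lexicographically larger.

Answer: (s, t) = (4, 4)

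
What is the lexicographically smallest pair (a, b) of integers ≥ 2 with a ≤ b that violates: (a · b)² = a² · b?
Substituting (2, 2) into the claim:
LHS = (2 · 2)² = 16
RHS = 2² · 2 = 8

Since LHS ≠ RHS, this pair disproves the claim, and no lexicographically smaller pair (a ≤ b, integers ≥ 2) does.

For instance (2, 3) is also a counterexample (LHS = 36, RHS = 12), but it's lexicographically larger.

Answer: (a, b) = (2, 2)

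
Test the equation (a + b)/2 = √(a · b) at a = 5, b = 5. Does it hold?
Holds

Substituting a = 5, b = 5:

LHS = (5 + 5)/2 = 5
RHS = √(5 · 5) = 5

LHS = RHS, so the equation holds at this point.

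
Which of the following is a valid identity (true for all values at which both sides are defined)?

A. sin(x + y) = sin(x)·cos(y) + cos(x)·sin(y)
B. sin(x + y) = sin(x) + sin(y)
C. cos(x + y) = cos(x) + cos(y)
A

A: holds — e.g. at (3, 7), both sides equal sin(10) ≈ -0.544.
B: fails at (3, 4) — LHS = sin(7) ≈ 0.657, RHS = sin(4) + sin(3) ≈ -0.6157.
C: fails at (1, 1) — LHS = cos(2) ≈ -0.4161, RHS = 2·cos(1) ≈ 1.081.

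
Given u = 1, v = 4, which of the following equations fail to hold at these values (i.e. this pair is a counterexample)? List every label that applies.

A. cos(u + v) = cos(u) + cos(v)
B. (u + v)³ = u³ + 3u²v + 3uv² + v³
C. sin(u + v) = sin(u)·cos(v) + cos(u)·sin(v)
A

Evaluating each claim at the given values:
A. LHS = cos(5) ≈ 0.2837, RHS = cos(4) + cos(1) ≈ -0.1133 → fails here (LHS ≠ RHS)
B. LHS = 125, RHS = 125 → holds here (LHS = RHS)
C. LHS = sin(5) ≈ -0.9589, RHS = sin(1)·cos(4) + sin(4)·cos(1) ≈ -0.9589 → holds here (LHS = RHS)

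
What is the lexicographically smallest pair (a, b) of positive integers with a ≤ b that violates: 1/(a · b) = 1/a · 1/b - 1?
Substituting (1, 1) into the claim:
LHS = 1/(1 · 1) = 1
RHS = 1/1 · 1/1 - 1 = 0

Since LHS ≠ RHS, this pair disproves the claim, and no lexicographically smaller pair (a ≤ b, positive integers) does.

For instance (3, 7) is also a counterexample (LHS = 1/21, RHS = -20/21), but it's lexicographically larger.

Answer: (a, b) = (1, 1)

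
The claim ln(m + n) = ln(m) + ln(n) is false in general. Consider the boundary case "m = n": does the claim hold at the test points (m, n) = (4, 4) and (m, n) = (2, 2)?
At (4, 4): LHS = ln(8) ≈ 2.079 ≠ RHS = 2·ln(4) ≈ 2.773
At (2, 2): LHS = ln(4) ≈ 1.386, RHS = 2·ln(2) ≈ 1.386 → equal

Answer: Only at (2, 2)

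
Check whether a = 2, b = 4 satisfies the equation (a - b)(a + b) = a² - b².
Substituting a = 2, b = 4:

LHS = (2 - 4)(2 + 4) = -12
RHS = 2² - 4² = -12

LHS = RHS, so the equation holds at this point.

Answer: Holds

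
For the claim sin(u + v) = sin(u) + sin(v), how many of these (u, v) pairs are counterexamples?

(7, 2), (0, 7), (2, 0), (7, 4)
Testing each pair:
(7, 2): LHS = sin(9) ≈ 0.4121, RHS = sin(7) + sin(2) ≈ 1.566 → counterexample
(0, 7): LHS = sin(7) ≈ 0.657, RHS = sin(7) ≈ 0.657 → satisfies claim
(2, 0): LHS = sin(2) ≈ 0.9093, RHS = sin(2) ≈ 0.9093 → satisfies claim
(7, 4): LHS = sin(11) ≈ -1, RHS = sin(4) + sin(7) ≈ -0.09982 → counterexample

That makes 2 counterexamples.

Answer: 2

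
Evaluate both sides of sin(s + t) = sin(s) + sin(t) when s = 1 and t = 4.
LHS = sin(1 + 4) = sin(5) ≈ -0.9589
RHS = sin(1) + sin(4) ≈ 0.08467

LHS ≠ RHS (they differ by about 1.044), so the equation does not hold here.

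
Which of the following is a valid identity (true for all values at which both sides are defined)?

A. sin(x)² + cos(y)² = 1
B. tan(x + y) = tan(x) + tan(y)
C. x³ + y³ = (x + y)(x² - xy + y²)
A: fails at (3, 5) — LHS = sin(3)² + cos(5)² ≈ 0.1004, RHS = 1.
B: fails at (2, 5) — LHS = tan(7) ≈ 0.8714, RHS = tan(5) + tan(2) ≈ -5.566.
C: holds — e.g. at (3, 4), both sides equal 91.

Answer: C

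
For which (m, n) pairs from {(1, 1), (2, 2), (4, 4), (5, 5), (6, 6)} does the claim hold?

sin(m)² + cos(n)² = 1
All pairs

Testing each pair:
(1, 1): LHS = cos(1)² + sin(1)² = 1, RHS = 1 → holds
(2, 2): LHS = cos(2)² + sin(2)² = 1, RHS = 1 → holds
(4, 4): LHS = cos(4)² + sin(4)² = 1, RHS = 1 → holds
(5, 5): LHS = cos(5)² + sin(5)² = 1, RHS = 1 → holds
(6, 6): LHS = sin(6)² + cos(6)² = 1, RHS = 1 → holds

Every pair satisfies the claim.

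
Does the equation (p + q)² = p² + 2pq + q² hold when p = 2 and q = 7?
Holds

Substituting p = 2, q = 7:

LHS = (2 + 7)² = 81
RHS = 2² + 2·2·7 + 7² = 81

LHS = RHS, so the equation holds at this point.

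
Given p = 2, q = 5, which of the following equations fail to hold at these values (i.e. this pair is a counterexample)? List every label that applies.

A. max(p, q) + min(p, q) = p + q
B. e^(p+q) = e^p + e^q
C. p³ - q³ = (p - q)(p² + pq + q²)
Evaluating each claim at the given values:
A. LHS = 7, RHS = 7 → holds here (LHS = RHS)
B. LHS = e^7 ≈ 1097, RHS = e^2 + e^5 ≈ 155.8 → fails here (LHS ≠ RHS)
C. LHS = -117, RHS = -117 → holds here (LHS = RHS)

Answer: B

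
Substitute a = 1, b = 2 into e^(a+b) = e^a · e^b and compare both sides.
LHS = e^(1+2) = e^3 ≈ 20.09
RHS = e^1 · e^2 = e^3 ≈ 20.09

LHS = RHS: the two sides agree.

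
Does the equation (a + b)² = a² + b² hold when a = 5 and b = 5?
Substituting a = 5, b = 5:

LHS = (5 + 5)² = 100
RHS = 5² + 5² = 50

LHS ≠ RHS, so the equation does not hold at this point.

Answer: Fails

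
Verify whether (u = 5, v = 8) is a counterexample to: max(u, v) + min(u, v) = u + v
Substituting u = 5, v = 8:
LHS = max(5, 8) + min(5, 8) = 13
RHS = 5 + 8 = 13

The sides agree, so this pair does not disprove the claim.

Answer: No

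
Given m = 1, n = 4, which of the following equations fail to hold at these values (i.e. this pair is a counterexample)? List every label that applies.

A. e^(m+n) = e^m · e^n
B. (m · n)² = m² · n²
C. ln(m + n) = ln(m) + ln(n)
C

Evaluating each claim at the given values:
A. LHS = e^5 ≈ 148.4, RHS = e^5 ≈ 148.4 → holds here (LHS = RHS)
B. LHS = 16, RHS = 16 → holds here (LHS = RHS)
C. LHS = ln(5) ≈ 1.609, RHS = ln(4) ≈ 1.386 → fails here (LHS ≠ RHS)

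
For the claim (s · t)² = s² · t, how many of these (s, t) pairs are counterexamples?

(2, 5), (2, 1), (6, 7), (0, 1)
Testing each pair:
(2, 5): LHS = 100, RHS = 20 → counterexample
(2, 1): LHS = 4, RHS = 4 → satisfies claim
(6, 7): LHS = 1764, RHS = 252 → counterexample
(0, 1): LHS = 0, RHS = 0 → satisfies claim

That makes 2 counterexamples.

Answer: 2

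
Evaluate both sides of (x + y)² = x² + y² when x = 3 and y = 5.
LHS = (3 + 5)² = 64
RHS = 3² + 5² = 34

LHS ≠ RHS, so the equation does not hold here.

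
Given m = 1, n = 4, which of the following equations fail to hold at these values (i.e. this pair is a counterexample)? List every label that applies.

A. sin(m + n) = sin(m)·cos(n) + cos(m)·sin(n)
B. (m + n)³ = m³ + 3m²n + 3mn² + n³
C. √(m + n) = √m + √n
Evaluating each claim at the given values:
A. LHS = sin(5) ≈ -0.9589, RHS = sin(1)·cos(4) + sin(4)·cos(1) ≈ -0.9589 → holds here (LHS = RHS)
B. LHS = 125, RHS = 125 → holds here (LHS = RHS)
C. LHS = √(5) ≈ 2.236, RHS = 3 → fails here (LHS ≠ RHS)

Answer: C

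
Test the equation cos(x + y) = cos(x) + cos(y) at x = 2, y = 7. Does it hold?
Fails

Substituting x = 2, y = 7:

LHS = cos(2 + 7) = cos(9) ≈ -0.9111
RHS = cos(2) + cos(7) ≈ 0.3378

LHS ≠ RHS, so the equation does not hold at this point.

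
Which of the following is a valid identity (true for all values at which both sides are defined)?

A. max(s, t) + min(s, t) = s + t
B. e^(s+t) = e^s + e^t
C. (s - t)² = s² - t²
A

A: holds — e.g. at (1, 1), both sides equal 2.
B: fails at (1, 5) — LHS = e^6 ≈ 403.4, RHS = e + e^5 ≈ 151.1.
C: fails at (0, 1) — LHS = 1, RHS = -1.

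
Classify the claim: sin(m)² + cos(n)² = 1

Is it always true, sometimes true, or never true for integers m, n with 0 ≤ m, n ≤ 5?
Sometimes true

It holds at (m, n) = (0, 0) (both sides equal 1), but fails at (m, n) = (5, 0) (LHS = sin(5)² + 1 ≈ 1.92, RHS = 1).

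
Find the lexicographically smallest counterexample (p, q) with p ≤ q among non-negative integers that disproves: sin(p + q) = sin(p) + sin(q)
At (0, 1): both sides equal sin(1) ≈ 0.8415, so it holds there.
At (0, 3): both sides equal sin(3) ≈ 0.1411, so it holds there.

Substituting (1, 1) into the claim:
LHS = sin(1 + 1) = sin(2) ≈ 0.9093
RHS = sin(1) + sin(1) = 2·sin(1) ≈ 1.683

Since LHS ≠ RHS, this pair disproves the claim, and no lexicographically smaller pair (p ≤ q, non-negative integers) does.

For instance (3, 3) is also a counterexample (LHS = sin(6) ≈ -0.2794, RHS = 2·sin(3) ≈ 0.2822), but it's lexicographically larger.

Answer: (p, q) = (1, 1)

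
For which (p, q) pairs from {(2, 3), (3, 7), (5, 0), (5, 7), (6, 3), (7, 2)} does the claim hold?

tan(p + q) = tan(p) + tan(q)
Testing each pair:
(2, 3): LHS = tan(5) ≈ -3.381, RHS = tan(2) + tan(3) ≈ -2.328 → fails
(3, 7): LHS = tan(10) ≈ 0.6484, RHS = tan(3) + tan(7) ≈ 0.7289 → fails
(5, 0): LHS = tan(5) ≈ -3.381, RHS = tan(5) ≈ -3.381 → holds
(5, 7): LHS = tan(12) ≈ -0.6359, RHS = tan(5) + tan(7) ≈ -2.509 → fails
(6, 3): LHS = tan(9) ≈ -0.4523, RHS = tan(6) + tan(3) ≈ -0.4336 → fails
(7, 2): LHS = tan(9) ≈ -0.4523, RHS = tan(2) + tan(7) ≈ -1.314 → fails

1 of 6 pairs satisfies the claim.

Answer: (5, 0)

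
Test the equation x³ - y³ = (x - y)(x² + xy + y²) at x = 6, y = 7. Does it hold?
Substituting x = 6, y = 7:

LHS = 6³ - 7³ = -127
RHS = (6 - 7)(6² + 6·7 + 7²) = -127

LHS = RHS, so the equation holds at this point.

Answer: Holds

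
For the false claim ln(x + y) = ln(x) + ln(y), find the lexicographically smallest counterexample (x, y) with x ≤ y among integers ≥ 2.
At (2, 2): both sides equal ln(4) ≈ 1.386, so it holds there.

Substituting (2, 3) into the claim:
LHS = ln(2 + 3) = ln(5) ≈ 1.609
RHS = ln(2) + ln(3) ≈ 1.792

Since LHS ≠ RHS, this pair disproves the claim, and no lexicographically smaller pair (x ≤ y, integers ≥ 2) does.

For instance (2, 8) is also a counterexample (LHS = ln(10) ≈ 2.303, RHS = ln(2) + ln(8) ≈ 2.773), but it's lexicographically larger.

Answer: (x, y) = (2, 3)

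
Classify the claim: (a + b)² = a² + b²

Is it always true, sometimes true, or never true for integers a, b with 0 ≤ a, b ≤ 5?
Sometimes true

It holds at (a, b) = (0, 4) (both sides equal 16), but fails at (a, b) = (4, 4) (LHS = 64, RHS = 32).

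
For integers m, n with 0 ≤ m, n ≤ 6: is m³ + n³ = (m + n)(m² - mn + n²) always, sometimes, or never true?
Always true

The identity holds for every pair in the range. For instance at (m, n) = (4, 3): both sides equal 91.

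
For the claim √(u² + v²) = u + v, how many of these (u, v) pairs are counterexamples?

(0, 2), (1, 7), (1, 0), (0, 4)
1

Testing each pair:
(0, 2): LHS = 2, RHS = 2 → satisfies claim
(1, 7): LHS = 5·√(2) ≈ 7.071, RHS = 8 → counterexample
(1, 0): LHS = 1, RHS = 1 → satisfies claim
(0, 4): LHS = 4, RHS = 4 → satisfies claim

That makes 1 counterexample.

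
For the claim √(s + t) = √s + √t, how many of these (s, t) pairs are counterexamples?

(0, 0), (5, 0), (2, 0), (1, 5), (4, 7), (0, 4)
Testing each pair:
(0, 0): LHS = 0, RHS = 0 → satisfies claim
(5, 0): LHS = √(5) ≈ 2.236, RHS = √(5) ≈ 2.236 → satisfies claim
(2, 0): LHS = √(2) ≈ 1.414, RHS = √(2) ≈ 1.414 → satisfies claim
(1, 5): LHS = √(6) ≈ 2.449, RHS = 1 + √(5) ≈ 3.236 → counterexample
(4, 7): LHS = √(11) ≈ 3.317, RHS = 2 + √(7) ≈ 4.646 → counterexample
(0, 4): LHS = 2, RHS = 2 → satisfies claim

That makes 2 counterexamples.

Answer: 2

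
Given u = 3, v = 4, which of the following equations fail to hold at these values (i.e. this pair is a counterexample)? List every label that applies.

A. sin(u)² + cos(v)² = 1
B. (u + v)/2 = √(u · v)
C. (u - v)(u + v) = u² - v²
Evaluating each claim at the given values:
A. LHS = sin(3)² + cos(4)² ≈ 0.4472, RHS = 1 → fails here (LHS ≠ RHS)
B. LHS = 7/2, RHS = 2·√(3) ≈ 3.464 → fails here (LHS ≠ RHS)
C. LHS = -7, RHS = -7 → holds here (LHS = RHS)

Answer: A, B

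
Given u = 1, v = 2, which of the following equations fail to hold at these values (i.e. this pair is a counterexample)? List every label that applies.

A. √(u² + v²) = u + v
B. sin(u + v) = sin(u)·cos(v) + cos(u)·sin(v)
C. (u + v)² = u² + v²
A, C

Evaluating each claim at the given values:
A. LHS = √(5) ≈ 2.236, RHS = 3 → fails here (LHS ≠ RHS)
B. LHS = sin(3) ≈ 0.1411, RHS = sin(1)·cos(2) + sin(2)·cos(1) ≈ 0.1411 → holds here (LHS = RHS)
C. LHS = 9, RHS = 5 → fails here (LHS ≠ RHS)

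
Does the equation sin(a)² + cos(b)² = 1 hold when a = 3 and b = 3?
Substituting a = 3, b = 3:

LHS = sin(3)² + cos(3)² = 1
RHS = 1

LHS = RHS, so the equation holds at this point.

Answer: Holds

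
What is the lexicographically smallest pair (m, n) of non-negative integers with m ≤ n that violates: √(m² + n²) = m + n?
Substituting (1, 1) into the claim:
LHS = √(1² + 1²) = √(2) ≈ 1.414
RHS = 1 + 1 = 2

Since LHS ≠ RHS, this pair disproves the claim, and no lexicographically smaller pair (m ≤ n, non-negative integers) does.

For instance (3, 7) is also a counterexample (LHS = √(58) ≈ 7.616, RHS = 10), but it's lexicographically larger.

Answer: (m, n) = (1, 1)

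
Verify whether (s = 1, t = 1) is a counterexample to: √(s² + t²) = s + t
Yes

Substituting s = 1, t = 1:
LHS = √(1² + 1²) = √(2) ≈ 1.414
RHS = 1 + 1 = 2

Since LHS ≠ RHS, this pair disproves the claim.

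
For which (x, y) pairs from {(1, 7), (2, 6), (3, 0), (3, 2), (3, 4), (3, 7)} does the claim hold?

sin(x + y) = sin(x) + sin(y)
Testing each pair:
(1, 7): LHS = sin(8) ≈ 0.9894, RHS = sin(7) + sin(1) ≈ 1.498 → fails
(2, 6): LHS = sin(8) ≈ 0.9894, RHS = sin(6) + sin(2) ≈ 0.6299 → fails
(3, 0): LHS = sin(3) ≈ 0.1411, RHS = sin(3) ≈ 0.1411 → holds
(3, 2): LHS = sin(5) ≈ -0.9589, RHS = sin(3) + sin(2) ≈ 1.05 → fails
(3, 4): LHS = sin(7) ≈ 0.657, RHS = sin(4) + sin(3) ≈ -0.6157 → fails
(3, 7): LHS = sin(10) ≈ -0.544, RHS = sin(3) + sin(7) ≈ 0.7981 → fails

1 of 6 pairs satisfies the claim.

Answer: (3, 0)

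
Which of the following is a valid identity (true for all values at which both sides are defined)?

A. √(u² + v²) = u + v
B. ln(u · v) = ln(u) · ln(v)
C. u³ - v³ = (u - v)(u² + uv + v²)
A: fails at (6, 7) — LHS = √(85) ≈ 9.22, RHS = 13.
B: fails at (1, 5) — LHS = ln(5) ≈ 1.609, RHS = 0.
C: holds — e.g. at (1, 3), both sides equal -26.

Answer: C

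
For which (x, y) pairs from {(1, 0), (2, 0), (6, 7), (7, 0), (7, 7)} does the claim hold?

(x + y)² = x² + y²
(1, 0), (2, 0), (7, 0)

Testing each pair:
(1, 0): LHS = 1, RHS = 1 → holds
(2, 0): LHS = 4, RHS = 4 → holds
(6, 7): LHS = 169, RHS = 85 → fails
(7, 0): LHS = 49, RHS = 49 → holds
(7, 7): LHS = 196, RHS = 98 → fails

3 of 5 pairs satisfy the claim.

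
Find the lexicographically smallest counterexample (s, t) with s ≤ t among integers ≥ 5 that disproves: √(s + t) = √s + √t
Substituting (5, 5) into the claim:
LHS = √(5 + 5) = √(10) ≈ 3.162
RHS = √5 + √5 = 2·√(5) ≈ 4.472

Since LHS ≠ RHS, this pair disproves the claim, and no lexicographically smaller pair (s ≤ t, integers ≥ 5) does.

For instance (11, 12) is also a counterexample (LHS = √(23) ≈ 4.796, RHS = √(11) + 2·√(3) ≈ 6.781), but it's lexicographically larger.

Answer: (s, t) = (5, 5)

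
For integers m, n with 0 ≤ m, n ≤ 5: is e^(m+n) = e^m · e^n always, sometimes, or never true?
The identity holds for every pair in the range. For instance at (m, n) = (5, 5): both sides equal e^10 ≈ 22026.5.

Answer: Always true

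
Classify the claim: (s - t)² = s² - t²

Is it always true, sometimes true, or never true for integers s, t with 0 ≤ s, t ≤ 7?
It holds at (s, t) = (2, 0) (both sides equal 4), but fails at (s, t) = (0, 5) (LHS = 25, RHS = -25).

Answer: Sometimes true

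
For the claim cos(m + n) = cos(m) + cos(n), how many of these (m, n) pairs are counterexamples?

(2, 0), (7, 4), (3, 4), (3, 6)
Testing each pair:
(2, 0): LHS = cos(2) ≈ -0.4161, RHS = cos(2) + 1 ≈ 0.5839 → counterexample
(7, 4): LHS = cos(11) ≈ 0.004426, RHS = cos(4) + cos(7) ≈ 0.1003 → counterexample
(3, 4): LHS = cos(7) ≈ 0.7539, RHS = cos(3) + cos(4) ≈ -1.644 → counterexample
(3, 6): LHS = cos(9) ≈ -0.9111, RHS = cos(3) + cos(6) ≈ -0.02982 → counterexample

That makes 4 counterexamples.

Answer: 4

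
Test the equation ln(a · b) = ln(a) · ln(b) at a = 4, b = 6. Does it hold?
Fails

Substituting a = 4, b = 6:

LHS = ln(4 · 6) = ln(24) ≈ 3.178
RHS = ln(4) · ln(6) ≈ 2.484

LHS ≠ RHS, so the equation does not hold at this point.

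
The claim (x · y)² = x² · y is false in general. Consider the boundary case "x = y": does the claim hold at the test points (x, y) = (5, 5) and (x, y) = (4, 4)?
At (5, 5): LHS = 625 ≠ RHS = 125
At (4, 4): LHS = 256 ≠ RHS = 64

Answer: No, fails at both test points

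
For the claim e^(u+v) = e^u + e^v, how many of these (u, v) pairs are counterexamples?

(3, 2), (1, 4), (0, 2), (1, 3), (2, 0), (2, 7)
Testing each pair:
(3, 2): LHS = e^5 ≈ 148.4, RHS = e^2 + e^3 ≈ 27.47 → counterexample
(1, 4): LHS = e^5 ≈ 148.4, RHS = e + e^4 ≈ 57.32 → counterexample
(0, 2): LHS = e^2 ≈ 7.389, RHS = 1 + e^2 ≈ 8.389 → counterexample
(1, 3): LHS = e^4 ≈ 54.6, RHS = e + e^3 ≈ 22.8 → counterexample
(2, 0): LHS = e^2 ≈ 7.389, RHS = 1 + e^2 ≈ 8.389 → counterexample
(2, 7): LHS = e^9 ≈ 8103, RHS = e^2 + e^7 ≈ 1104 → counterexample

That makes 6 counterexamples.

Answer: 6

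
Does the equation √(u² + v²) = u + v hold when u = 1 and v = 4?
Substituting u = 1, v = 4:

LHS = √(1² + 4²) = √(17) ≈ 4.123
RHS = 1 + 4 = 5

LHS ≠ RHS, so the equation does not hold at this point.

Answer: Fails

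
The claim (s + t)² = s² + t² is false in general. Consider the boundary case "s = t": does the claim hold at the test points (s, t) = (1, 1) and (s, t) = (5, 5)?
No, fails at both test points

At (1, 1): LHS = 4 ≠ RHS = 2
At (5, 5): LHS = 100 ≠ RHS = 50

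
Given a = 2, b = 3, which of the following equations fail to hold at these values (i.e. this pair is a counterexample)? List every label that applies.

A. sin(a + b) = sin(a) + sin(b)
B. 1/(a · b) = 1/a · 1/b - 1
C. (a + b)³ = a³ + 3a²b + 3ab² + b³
Evaluating each claim at the given values:
A. LHS = sin(5) ≈ -0.9589, RHS = sin(3) + sin(2) ≈ 1.05 → fails here (LHS ≠ RHS)
B. LHS = 1/6, RHS = -5/6 → fails here (LHS ≠ RHS)
C. LHS = 125, RHS = 125 → holds here (LHS = RHS)

Answer: A, B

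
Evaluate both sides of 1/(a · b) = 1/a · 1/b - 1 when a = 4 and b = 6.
LHS = 1/(4 · 6) = 1/24
RHS = 1/4 · 1/6 - 1 = -23/24

LHS ≠ RHS, so the equation does not hold here.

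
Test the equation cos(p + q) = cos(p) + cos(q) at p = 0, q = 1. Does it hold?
Substituting p = 0, q = 1:

LHS = cos(0 + 1) = cos(1) ≈ 0.5403
RHS = cos(0) + cos(1) = cos(1) + 1 ≈ 1.54

LHS ≠ RHS, so the equation does not hold at this point.

Answer: Fails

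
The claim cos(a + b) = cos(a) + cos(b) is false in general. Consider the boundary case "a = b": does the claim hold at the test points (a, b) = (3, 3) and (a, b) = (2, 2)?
No, fails at both test points

At (3, 3): LHS = cos(6) ≈ 0.9602 ≠ RHS = 2·cos(3) ≈ -1.98
At (2, 2): LHS = cos(4) ≈ -0.6536 ≠ RHS = 2·cos(2) ≈ -0.8323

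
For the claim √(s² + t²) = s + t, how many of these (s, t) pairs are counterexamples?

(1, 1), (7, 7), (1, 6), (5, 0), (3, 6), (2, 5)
5

Testing each pair:
(1, 1): LHS = √(2) ≈ 1.414, RHS = 2 → counterexample
(7, 7): LHS = 7·√(2) ≈ 9.899, RHS = 14 → counterexample
(1, 6): LHS = √(37) ≈ 6.083, RHS = 7 → counterexample
(5, 0): LHS = 5, RHS = 5 → satisfies claim
(3, 6): LHS = 3·√(5) ≈ 6.708, RHS = 9 → counterexample
(2, 5): LHS = √(29) ≈ 5.385, RHS = 7 → counterexample

That makes 5 counterexamples.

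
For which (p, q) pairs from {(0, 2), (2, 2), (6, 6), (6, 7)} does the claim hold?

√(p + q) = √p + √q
(0, 2)

Testing each pair:
(0, 2): LHS = √(2) ≈ 1.414, RHS = √(2) ≈ 1.414 → holds
(2, 2): LHS = 2, RHS = 2·√(2) ≈ 2.828 → fails
(6, 6): LHS = 2·√(3) ≈ 3.464, RHS = 2·√(6) ≈ 4.899 → fails
(6, 7): LHS = √(13) ≈ 3.606, RHS = √(6) + √(7) ≈ 5.095 → fails

1 of 4 pairs satisfies the claim.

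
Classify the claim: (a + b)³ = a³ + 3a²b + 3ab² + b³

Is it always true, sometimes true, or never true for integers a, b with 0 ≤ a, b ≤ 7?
Always true

The identity holds for every pair in the range. For instance at (a, b) = (7, 0): both sides equal 343.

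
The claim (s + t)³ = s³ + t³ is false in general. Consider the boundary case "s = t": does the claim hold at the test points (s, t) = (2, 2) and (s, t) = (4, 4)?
At (2, 2): LHS = 64 ≠ RHS = 16
At (4, 4): LHS = 512 ≠ RHS = 128

Answer: No, fails at both test points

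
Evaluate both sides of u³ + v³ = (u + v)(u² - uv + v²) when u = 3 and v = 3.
LHS = 3³ + 3³ = 54
RHS = (3 + 3)(3² - 3·3 + 3²) = 54

LHS = RHS: the two sides agree.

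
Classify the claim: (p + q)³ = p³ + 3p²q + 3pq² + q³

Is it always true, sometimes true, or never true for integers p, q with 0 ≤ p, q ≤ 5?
The identity holds for every pair in the range. For instance at (p, q) = (4, 4): both sides equal 512.

Answer: Always true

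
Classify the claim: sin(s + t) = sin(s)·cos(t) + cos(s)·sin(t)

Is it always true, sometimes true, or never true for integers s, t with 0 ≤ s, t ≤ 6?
Always true

The identity holds for every pair in the range. For instance at (s, t) = (4, 2): both sides equal sin(6) ≈ -0.2794.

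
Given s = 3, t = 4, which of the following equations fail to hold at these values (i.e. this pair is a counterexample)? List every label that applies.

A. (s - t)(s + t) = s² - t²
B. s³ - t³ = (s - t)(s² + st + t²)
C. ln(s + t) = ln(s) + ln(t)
Evaluating each claim at the given values:
A. LHS = -7, RHS = -7 → holds here (LHS = RHS)
B. LHS = -37, RHS = -37 → holds here (LHS = RHS)
C. LHS = ln(7) ≈ 1.946, RHS = ln(3) + ln(4) ≈ 2.485 → fails here (LHS ≠ RHS)

Answer: C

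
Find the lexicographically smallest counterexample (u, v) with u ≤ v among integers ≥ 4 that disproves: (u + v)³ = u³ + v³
Substituting (4, 4) into the claim:
LHS = (4 + 4)³ = 512
RHS = 4³ + 4³ = 128

Since LHS ≠ RHS, this pair disproves the claim, and no lexicographically smaller pair (u ≤ v, integers ≥ 4) does.

For instance (4, 8) is also a counterexample (LHS = 1728, RHS = 576), but it's lexicographically larger.

Answer: (u, v) = (4, 4)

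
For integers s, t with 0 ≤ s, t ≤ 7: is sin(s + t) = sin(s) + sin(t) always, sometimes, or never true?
Sometimes true

It holds at (s, t) = (4, 0) (both sides equal sin(4) ≈ -0.7568), but fails at (s, t) = (1, 1) (LHS = sin(2) ≈ 0.9093, RHS = 2·sin(1) ≈ 1.683).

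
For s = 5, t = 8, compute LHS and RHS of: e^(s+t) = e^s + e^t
LHS = e^(5+8) = e^13 ≈ 442413.4
RHS = e^5 + e^8 ≈ 3129

LHS ≠ RHS (they differ by about 439284.0), so the equation does not hold here.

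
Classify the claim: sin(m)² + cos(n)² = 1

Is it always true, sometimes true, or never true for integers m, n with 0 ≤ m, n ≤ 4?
Sometimes true

It holds at (m, n) = (0, 0) (both sides equal 1), but fails at (m, n) = (1, 4) (LHS = cos(4)² + sin(1)² ≈ 1.135, RHS = 1).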